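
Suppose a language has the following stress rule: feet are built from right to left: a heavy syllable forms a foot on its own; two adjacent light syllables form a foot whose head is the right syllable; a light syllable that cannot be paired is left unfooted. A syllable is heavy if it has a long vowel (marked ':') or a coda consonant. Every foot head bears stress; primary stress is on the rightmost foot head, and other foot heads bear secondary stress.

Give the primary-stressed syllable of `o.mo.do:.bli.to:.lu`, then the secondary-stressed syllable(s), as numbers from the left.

primary 5, secondary 2, 3

Weights: 1 o L, 2 mo L, 3 do: H, 4 bli L, 5 to: H, 6 lu L.
Parse right to left (heavy = foot alone; LL = one foot; stranded L unfooted): (o.ˈmo) (ˈdo:) bli (ˈto:) lu.
Foot heads: 2, 3, 5.
Primary stress on the rightmost head = syllable 5.
Secondary stress on 2, 3: o.ˌmo.ˌdo:.bli.ˈto:.lu.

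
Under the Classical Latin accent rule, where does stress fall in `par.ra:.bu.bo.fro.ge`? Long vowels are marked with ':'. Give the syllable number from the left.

4

Classical Latin: stress the penult if heavy (long vowel or closed), else the antepenult.
Weights: 4 bo L, 5 fro L, 6 ge L.
The penult (syllable 5, fro) is light, so stress falls on the antepenult (syllable 4, bo).
Stress on syllable 4: par.ra:.bu.ˈbo.fro.ge.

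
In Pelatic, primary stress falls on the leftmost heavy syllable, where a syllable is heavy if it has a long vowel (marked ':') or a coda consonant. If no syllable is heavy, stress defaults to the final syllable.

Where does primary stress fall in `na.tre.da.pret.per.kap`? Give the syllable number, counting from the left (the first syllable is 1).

4

Weights: 1 na L, 2 tre L, 3 da L, 4 pret H, 5 per H, 6 kap H.
Heavy syllables in the domain: 4, 5, 6. The leftmost is syllable 4 (pret).
Primary stress: syllable 4 → na.tre.da.ˈpret.per.kap.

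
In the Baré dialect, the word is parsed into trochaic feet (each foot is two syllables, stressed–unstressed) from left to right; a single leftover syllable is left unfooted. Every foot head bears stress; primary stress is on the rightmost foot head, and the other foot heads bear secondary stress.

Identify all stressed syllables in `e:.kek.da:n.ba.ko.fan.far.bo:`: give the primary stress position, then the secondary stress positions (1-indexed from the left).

Parse left to right into trochaic (ˈσσ) feet: (ˈe:.kek) (ˈda:n.ba) (ˈko.fan) (ˈfar.bo:).
Foot heads (stressed positions): 1, 3, 5, 7.
End Rule Rightmost: primary stress on the rightmost head = syllable 7.
Secondary stress on 1, 3, 5: ˌe:.kek.ˌda:n.ba.ˌko.fan.ˈfar.bo:.

primary 7, secondary 1, 3, 5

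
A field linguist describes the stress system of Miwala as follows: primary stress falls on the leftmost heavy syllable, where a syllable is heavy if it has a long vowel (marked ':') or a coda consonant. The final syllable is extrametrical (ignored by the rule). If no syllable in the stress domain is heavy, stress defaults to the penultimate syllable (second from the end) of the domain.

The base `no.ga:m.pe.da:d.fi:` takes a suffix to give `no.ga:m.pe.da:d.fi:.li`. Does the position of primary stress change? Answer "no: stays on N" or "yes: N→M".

Base `no.ga:m.pe.da:d.fi:` (5 syllables):
  The final syllable (5, fi:) is extrametrical; the stress domain is syllables 1–4.
  Weights: 1 no L, 2 ga:m H, 3 pe L, 4 da:d H.
  Heavy syllables in the domain: 2, 4. The leftmost is syllable 2 (ga:m).
  → primary stress on syllable 2.
Suffixed `no.ga:m.pe.da:d.fi:.li` (6 syllables):
  The final syllable (6, li) is extrametrical; the stress domain is syllables 1–5.
  Weights: 1 no L, 2 ga:m H, 3 pe L, 4 da:d H, 5 fi: H.
  Heavy syllables in the domain: 2, 4, 5. The leftmost is syllable 2 (ga:m).
  → primary stress on syllable 2.

no: stays on 2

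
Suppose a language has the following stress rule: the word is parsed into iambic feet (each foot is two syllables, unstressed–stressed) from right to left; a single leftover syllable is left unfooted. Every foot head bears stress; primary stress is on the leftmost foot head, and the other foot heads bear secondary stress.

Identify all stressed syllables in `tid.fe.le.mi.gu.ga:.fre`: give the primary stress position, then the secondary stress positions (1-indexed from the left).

Parse right to left into iambic (σˈσ) feet: tid (fe.ˈle) (mi.ˈgu) (ga:.ˈfre). Syllable 1 is left unfooted.
Foot heads (stressed positions): 3, 5, 7.
End Rule Leftmost: primary stress on the leftmost head = syllable 3.
Secondary stress on 5, 7: tid.fe.ˈle.mi.ˌgu.ga:.ˌfre.

primary 3, secondary 5, 7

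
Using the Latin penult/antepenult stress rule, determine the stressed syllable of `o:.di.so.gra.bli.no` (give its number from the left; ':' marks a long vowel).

Classical Latin: stress the penult if heavy (long vowel or closed), else the antepenult.
Weights: 4 gra L, 5 bli L, 6 no L.
The penult (syllable 5, bli) is light, so stress falls on the antepenult (syllable 4, gra).
Stress on syllable 4: o:.di.so.ˈgra.bli.no.

4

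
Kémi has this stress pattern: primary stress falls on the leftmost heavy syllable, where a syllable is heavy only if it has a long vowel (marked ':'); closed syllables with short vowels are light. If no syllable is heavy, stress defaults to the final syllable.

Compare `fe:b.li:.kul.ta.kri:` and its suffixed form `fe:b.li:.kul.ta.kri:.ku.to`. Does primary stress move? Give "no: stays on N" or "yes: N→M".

Base `fe:b.li:.kul.ta.kri:` (5 syllables):
  Weights: 1 fe:b H, 2 li: H, 3 kul L, 4 ta L, 5 kri: H.
  Heavy syllables in the domain: 1, 2, 5. The leftmost is syllable 1 (fe:b).
  → primary stress on syllable 1.
Suffixed `fe:b.li:.kul.ta.kri:.ku.to` (7 syllables):
  Weights: 1 fe:b H, 2 li: H, 3 kul L, 4 ta L, 5 kri: H, 6 ku L, 7 to L.
  Heavy syllables in the domain: 1, 2, 5. The leftmost is syllable 1 (fe:b).
  → primary stress on syllable 1.

no: stays on 1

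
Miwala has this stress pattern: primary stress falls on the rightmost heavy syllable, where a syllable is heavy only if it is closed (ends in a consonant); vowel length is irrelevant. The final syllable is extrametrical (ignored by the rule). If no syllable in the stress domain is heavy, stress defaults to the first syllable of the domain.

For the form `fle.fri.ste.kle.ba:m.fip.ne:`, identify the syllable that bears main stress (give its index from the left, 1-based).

The final syllable (7, ne:) is extrametrical; the stress domain is syllables 1–6.
Weights: 1 fle L, 2 fri L, 3 ste L, 4 kle L, 5 ba:m H, 6 fip H.
Heavy syllables in the domain: 5, 6. The rightmost is syllable 6 (fip).
Primary stress: syllable 6 → fle.fri.ste.kle.ba:m.ˈfip.ne:.

6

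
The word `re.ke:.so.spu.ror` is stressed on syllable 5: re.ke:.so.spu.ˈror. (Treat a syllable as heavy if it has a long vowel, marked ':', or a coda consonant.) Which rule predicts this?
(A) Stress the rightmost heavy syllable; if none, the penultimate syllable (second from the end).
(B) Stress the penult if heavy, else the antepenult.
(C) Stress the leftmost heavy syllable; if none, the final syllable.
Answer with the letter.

Rule A → syllable 5 ✓.
Rule B → syllable 3 (observed: 5).
Rule C → syllable 2 (observed: 5).

A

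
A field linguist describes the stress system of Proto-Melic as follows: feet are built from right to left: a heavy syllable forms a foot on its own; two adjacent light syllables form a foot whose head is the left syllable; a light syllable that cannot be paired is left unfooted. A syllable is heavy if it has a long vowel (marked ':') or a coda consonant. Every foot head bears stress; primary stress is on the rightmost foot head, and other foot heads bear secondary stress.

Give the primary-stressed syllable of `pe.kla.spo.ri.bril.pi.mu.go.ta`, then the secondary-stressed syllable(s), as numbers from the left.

Weights: 1 pe L, 2 kla L, 3 spo L, 4 ri L, 5 bril H, 6 pi L, 7 mu L, 8 go L, 9 ta L.
Parse right to left (heavy = foot alone; LL = one foot; stranded L unfooted): (ˈpe.kla) (ˈspo.ri) (ˈbril) (ˈpi.mu) (ˈgo.ta).
Foot heads: 1, 3, 5, 6, 8.
Primary stress on the rightmost head = syllable 8.
Secondary stress on 1, 3, 5, 6: ˌpe.kla.ˌspo.ri.ˌbril.ˌpi.mu.ˈgo.ta.

primary 8, secondary 1, 3, 5, 6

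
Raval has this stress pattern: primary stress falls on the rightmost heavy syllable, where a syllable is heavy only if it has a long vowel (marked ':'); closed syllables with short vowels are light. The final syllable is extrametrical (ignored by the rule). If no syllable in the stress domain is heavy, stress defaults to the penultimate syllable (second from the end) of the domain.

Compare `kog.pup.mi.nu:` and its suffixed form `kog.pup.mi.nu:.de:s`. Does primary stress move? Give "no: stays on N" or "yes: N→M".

yes: 2→4

Base `kog.pup.mi.nu:` (4 syllables):
  The final syllable (4, nu:) is extrametrical; the stress domain is syllables 1–3.
  Weights: 1 kog L, 2 pup L, 3 mi L.
  No heavy syllable in the domain; default to the penultimate syllable (second from the end) of the domain = syllable 2.
  → primary stress on syllable 2.
Suffixed `kog.pup.mi.nu:.de:s` (5 syllables):
  The final syllable (5, de:s) is extrametrical; the stress domain is syllables 1–4.
  Weights: 1 kog L, 2 pup L, 3 mi L, 4 nu: H.
  Heavy syllables in the domain: 4. The rightmost is syllable 4 (nu:).
  → primary stress on syllable 4.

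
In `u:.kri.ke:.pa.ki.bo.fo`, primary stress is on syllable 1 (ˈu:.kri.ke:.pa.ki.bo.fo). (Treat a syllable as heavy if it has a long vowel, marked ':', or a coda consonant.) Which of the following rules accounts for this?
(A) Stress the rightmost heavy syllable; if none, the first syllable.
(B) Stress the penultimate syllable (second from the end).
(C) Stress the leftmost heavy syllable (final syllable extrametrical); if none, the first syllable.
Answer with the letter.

C

Rule A → syllable 3 (observed: 1).
Rule B → syllable 6 (observed: 1).
Rule C → syllable 1 ✓.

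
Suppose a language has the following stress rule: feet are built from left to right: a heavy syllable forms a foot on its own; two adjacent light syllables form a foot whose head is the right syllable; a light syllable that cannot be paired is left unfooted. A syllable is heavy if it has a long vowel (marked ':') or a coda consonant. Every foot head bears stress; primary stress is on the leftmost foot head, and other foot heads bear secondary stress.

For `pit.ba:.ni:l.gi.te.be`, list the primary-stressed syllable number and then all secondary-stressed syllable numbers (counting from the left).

Weights: 1 pit H, 2 ba: H, 3 ni:l H, 4 gi L, 5 te L, 6 be L.
Parse left to right (heavy = foot alone; LL = one foot; stranded L unfooted): (ˈpit) (ˈba:) (ˈni:l) (gi.ˈte) be.
Foot heads: 1, 2, 3, 5.
Primary stress on the leftmost head = syllable 1.
Secondary stress on 2, 3, 5: ˈpit.ˌba:.ˌni:l.gi.ˌte.be.

primary 1, secondary 2, 3, 5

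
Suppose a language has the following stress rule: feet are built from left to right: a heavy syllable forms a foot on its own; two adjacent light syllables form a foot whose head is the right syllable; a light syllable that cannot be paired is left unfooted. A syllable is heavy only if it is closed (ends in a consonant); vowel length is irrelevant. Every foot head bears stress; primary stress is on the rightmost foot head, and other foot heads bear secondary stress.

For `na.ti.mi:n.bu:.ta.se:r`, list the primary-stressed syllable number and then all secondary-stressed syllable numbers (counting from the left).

primary 6, secondary 2, 3, 5

Weights: 1 na L, 2 ti L, 3 mi:n H, 4 bu: L, 5 ta L, 6 se:r H.
Parse left to right (heavy = foot alone; LL = one foot; stranded L unfooted): (na.ˈti) (ˈmi:n) (bu:.ˈta) (ˈse:r).
Foot heads: 2, 3, 5, 6.
Primary stress on the rightmost head = syllable 6.
Secondary stress on 2, 3, 5: na.ˌti.ˌmi:n.bu:.ˌta.ˈse:r.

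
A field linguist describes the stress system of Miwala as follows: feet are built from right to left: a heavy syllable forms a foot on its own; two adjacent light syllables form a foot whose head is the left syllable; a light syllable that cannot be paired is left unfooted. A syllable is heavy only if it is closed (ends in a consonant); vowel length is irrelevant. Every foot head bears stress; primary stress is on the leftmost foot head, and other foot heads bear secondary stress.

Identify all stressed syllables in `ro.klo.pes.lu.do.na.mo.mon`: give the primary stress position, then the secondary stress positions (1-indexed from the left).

Weights: 1 ro L, 2 klo L, 3 pes H, 4 lu L, 5 do L, 6 na L, 7 mo L, 8 mon H.
Parse right to left (heavy = foot alone; LL = one foot; stranded L unfooted): (ˈro.klo) (ˈpes) (ˈlu.do) (ˈna.mo) (ˈmon).
Foot heads: 1, 3, 4, 6, 8.
Primary stress on the leftmost head = syllable 1.
Secondary stress on 3, 4, 6, 8: ˈro.klo.ˌpes.ˌlu.do.ˌna.mo.ˌmon.

primary 1, secondary 3, 4, 6, 8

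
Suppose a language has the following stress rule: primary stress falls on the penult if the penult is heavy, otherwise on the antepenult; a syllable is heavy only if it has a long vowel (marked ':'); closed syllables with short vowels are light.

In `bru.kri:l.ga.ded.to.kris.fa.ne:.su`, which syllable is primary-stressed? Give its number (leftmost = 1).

8

Weights: 7 fa L, 8 ne: H, 9 su L.
The penult (syllable 8, ne:) is heavy, so it takes stress.
Primary stress: syllable 8 → bru.kri:l.ga.ded.to.kris.fa.ˈne:.su.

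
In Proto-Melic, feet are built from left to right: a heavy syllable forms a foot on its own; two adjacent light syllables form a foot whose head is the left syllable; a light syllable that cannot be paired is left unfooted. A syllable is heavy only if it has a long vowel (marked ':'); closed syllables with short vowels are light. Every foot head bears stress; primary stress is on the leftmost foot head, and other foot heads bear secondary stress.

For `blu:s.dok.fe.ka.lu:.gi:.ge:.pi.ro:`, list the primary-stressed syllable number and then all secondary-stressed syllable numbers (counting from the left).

primary 1, secondary 2, 5, 6, 7, 9

Weights: 1 blu:s H, 2 dok L, 3 fe L, 4 ka L, 5 lu: H, 6 gi: H, 7 ge: H, 8 pi L, 9 ro: H.
Parse left to right (heavy = foot alone; LL = one foot; stranded L unfooted): (ˈblu:s) (ˈdok.fe) ka (ˈlu:) (ˈgi:) (ˈge:) pi (ˈro:).
Foot heads: 1, 2, 5, 6, 7, 9.
Primary stress on the leftmost head = syllable 1.
Secondary stress on 2, 5, 6, 7, 9: ˈblu:s.ˌdok.fe.ka.ˌlu:.ˌgi:.ˌge:.pi.ˌro:.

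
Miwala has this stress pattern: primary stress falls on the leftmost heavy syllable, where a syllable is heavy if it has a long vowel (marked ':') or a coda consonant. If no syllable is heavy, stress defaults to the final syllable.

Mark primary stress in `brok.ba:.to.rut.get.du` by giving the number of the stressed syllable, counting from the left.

1

Weights: 1 brok H, 2 ba: H, 3 to L, 4 rut H, 5 get H, 6 du L.
Heavy syllables in the domain: 1, 2, 4, 5. The leftmost is syllable 1 (brok).
Primary stress: syllable 1 → ˈbrok.ba:.to.rut.get.du.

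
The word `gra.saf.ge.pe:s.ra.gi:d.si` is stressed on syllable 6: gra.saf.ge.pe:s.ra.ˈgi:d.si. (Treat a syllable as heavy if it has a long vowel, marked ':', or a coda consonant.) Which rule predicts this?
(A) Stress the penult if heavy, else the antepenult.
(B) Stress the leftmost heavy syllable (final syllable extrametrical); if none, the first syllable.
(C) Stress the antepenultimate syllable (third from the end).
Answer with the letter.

Rule A → syllable 6 ✓.
Rule B → syllable 2 (observed: 6).
Rule C → syllable 5 (observed: 6).

A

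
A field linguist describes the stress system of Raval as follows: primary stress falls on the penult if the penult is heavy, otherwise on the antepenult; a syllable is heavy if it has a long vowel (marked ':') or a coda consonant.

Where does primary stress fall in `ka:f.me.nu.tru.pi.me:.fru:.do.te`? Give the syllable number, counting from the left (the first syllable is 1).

Weights: 7 fru: H, 8 do L, 9 te L.
The penult (syllable 8, do) is light, so stress falls on the antepenult (syllable 7, fru:).
Primary stress: syllable 7 → ka:f.me.nu.tru.pi.me:.ˈfru:.do.te.

7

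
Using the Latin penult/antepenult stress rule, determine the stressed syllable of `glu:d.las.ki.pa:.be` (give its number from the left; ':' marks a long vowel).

Classical Latin: stress the penult if heavy (long vowel or closed), else the antepenult.
Weights: 3 ki L, 4 pa: H, 5 be L.
The penult (syllable 4, pa:) is heavy, so it takes stress.
Stress on syllable 4: glu:d.las.ki.ˈpa:.be.

4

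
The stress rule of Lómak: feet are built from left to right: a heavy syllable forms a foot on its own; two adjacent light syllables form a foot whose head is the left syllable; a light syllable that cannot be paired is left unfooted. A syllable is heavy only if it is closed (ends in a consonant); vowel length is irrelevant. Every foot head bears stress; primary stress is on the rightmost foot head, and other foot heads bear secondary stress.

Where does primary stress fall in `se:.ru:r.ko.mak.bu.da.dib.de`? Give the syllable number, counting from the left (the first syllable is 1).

7

Weights: 1 se: L, 2 ru:r H, 3 ko L, 4 mak H, 5 bu L, 6 da L, 7 dib H, 8 de L.
Parse left to right (heavy = foot alone; LL = one foot; stranded L unfooted): se: (ˈru:r) ko (ˈmak) (ˈbu.da) (ˈdib) de.
Foot heads: 2, 4, 5, 7.
Primary stress on the rightmost head = syllable 7.
Primary stress: syllable 7 → se:.ru:r.ko.mak.bu.da.ˈdib.de.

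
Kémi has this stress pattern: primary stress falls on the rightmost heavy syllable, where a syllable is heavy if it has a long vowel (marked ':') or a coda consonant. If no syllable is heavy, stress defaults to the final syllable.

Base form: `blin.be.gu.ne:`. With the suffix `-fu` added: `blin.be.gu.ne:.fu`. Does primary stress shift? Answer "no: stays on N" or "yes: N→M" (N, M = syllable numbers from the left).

no: stays on 4

Base `blin.be.gu.ne:` (4 syllables):
  Weights: 1 blin H, 2 be L, 3 gu L, 4 ne: H.
  Heavy syllables in the domain: 1, 4. The rightmost is syllable 4 (ne:).
  → primary stress on syllable 4.
Suffixed `blin.be.gu.ne:.fu` (5 syllables):
  Weights: 1 blin H, 2 be L, 3 gu L, 4 ne: H, 5 fu L.
  Heavy syllables in the domain: 1, 4. The rightmost is syllable 4 (ne:).
  → primary stress on syllable 4.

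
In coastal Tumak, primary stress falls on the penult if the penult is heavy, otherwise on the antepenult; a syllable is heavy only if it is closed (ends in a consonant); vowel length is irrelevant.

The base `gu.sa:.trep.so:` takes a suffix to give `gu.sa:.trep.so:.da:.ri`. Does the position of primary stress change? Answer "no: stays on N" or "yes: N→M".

Base `gu.sa:.trep.so:` (4 syllables):
  Weights: 2 sa: L, 3 trep H, 4 so: L.
  The penult (syllable 3, trep) is heavy, so it takes stress.
  → primary stress on syllable 3.
Suffixed `gu.sa:.trep.so:.da:.ri` (6 syllables):
  Weights: 4 so: L, 5 da: L, 6 ri L.
  The penult (syllable 5, da:) is light, so stress falls on the antepenult (syllable 4, so:).
  → primary stress on syllable 4.

yes: 3→4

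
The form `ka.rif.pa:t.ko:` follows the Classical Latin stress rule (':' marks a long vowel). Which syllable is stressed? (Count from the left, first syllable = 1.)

Classical Latin: stress the penult if heavy (long vowel or closed), else the antepenult.
Weights: 2 rif H, 3 pa:t H, 4 ko: H.
The penult (syllable 3, pa:t) is heavy, so it takes stress.
Stress on syllable 3: ka.rif.ˈpa:t.ko:.

3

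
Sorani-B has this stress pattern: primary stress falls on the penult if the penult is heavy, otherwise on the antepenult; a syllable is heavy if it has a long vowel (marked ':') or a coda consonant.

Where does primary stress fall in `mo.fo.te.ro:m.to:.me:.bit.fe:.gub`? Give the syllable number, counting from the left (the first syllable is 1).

8

Weights: 7 bit H, 8 fe: H, 9 gub H.
The penult (syllable 8, fe:) is heavy, so it takes stress.
Primary stress: syllable 8 → mo.fo.te.ro:m.to:.me:.bit.ˈfe:.gub.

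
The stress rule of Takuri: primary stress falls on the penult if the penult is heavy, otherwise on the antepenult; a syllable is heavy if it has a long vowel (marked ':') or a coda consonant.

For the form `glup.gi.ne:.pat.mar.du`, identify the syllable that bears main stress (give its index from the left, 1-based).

Weights: 4 pat H, 5 mar H, 6 du L.
The penult (syllable 5, mar) is heavy, so it takes stress.
Primary stress: syllable 5 → glup.gi.ne:.pat.ˈmar.du.

5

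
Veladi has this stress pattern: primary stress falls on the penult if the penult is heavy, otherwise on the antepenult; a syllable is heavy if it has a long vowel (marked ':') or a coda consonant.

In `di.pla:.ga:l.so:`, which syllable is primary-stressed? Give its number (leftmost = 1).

Weights: 2 pla: H, 3 ga:l H, 4 so: H.
The penult (syllable 3, ga:l) is heavy, so it takes stress.
Primary stress: syllable 3 → di.pla:.ˈga:l.so:.

3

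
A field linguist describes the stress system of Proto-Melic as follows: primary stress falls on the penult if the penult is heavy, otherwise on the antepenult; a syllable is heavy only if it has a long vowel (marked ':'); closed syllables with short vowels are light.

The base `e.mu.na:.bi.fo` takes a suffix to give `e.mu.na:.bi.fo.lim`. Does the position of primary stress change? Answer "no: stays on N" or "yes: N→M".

yes: 3→4

Base `e.mu.na:.bi.fo` (5 syllables):
  Weights: 3 na: H, 4 bi L, 5 fo L.
  The penult (syllable 4, bi) is light, so stress falls on the antepenult (syllable 3, na:).
  → primary stress on syllable 3.
Suffixed `e.mu.na:.bi.fo.lim` (6 syllables):
  Weights: 4 bi L, 5 fo L, 6 lim L.
  The penult (syllable 5, fo) is light, so stress falls on the antepenult (syllable 4, bi).
  → primary stress on syllable 4.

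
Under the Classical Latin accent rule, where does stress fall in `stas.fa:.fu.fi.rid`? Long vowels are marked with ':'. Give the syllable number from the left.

Classical Latin: stress the penult if heavy (long vowel or closed), else the antepenult.
Weights: 3 fu L, 4 fi L, 5 rid H.
The penult (syllable 4, fi) is light, so stress falls on the antepenult (syllable 3, fu).
Stress on syllable 3: stas.fa:.ˈfu.fi.rid.

3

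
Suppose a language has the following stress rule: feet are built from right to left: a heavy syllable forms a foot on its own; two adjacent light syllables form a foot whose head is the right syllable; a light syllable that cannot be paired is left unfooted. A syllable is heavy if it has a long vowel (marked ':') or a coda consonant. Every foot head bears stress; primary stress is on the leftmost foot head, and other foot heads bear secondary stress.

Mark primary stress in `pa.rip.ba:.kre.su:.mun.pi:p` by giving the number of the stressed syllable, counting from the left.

Weights: 1 pa L, 2 rip H, 3 ba: H, 4 kre L, 5 su: H, 6 mun H, 7 pi:p H.
Parse right to left (heavy = foot alone; LL = one foot; stranded L unfooted): pa (ˈrip) (ˈba:) kre (ˈsu:) (ˈmun) (ˈpi:p).
Foot heads: 2, 3, 5, 6, 7.
Primary stress on the leftmost head = syllable 2.
Primary stress: syllable 2 → pa.ˈrip.ba:.kre.su:.mun.pi:p.

2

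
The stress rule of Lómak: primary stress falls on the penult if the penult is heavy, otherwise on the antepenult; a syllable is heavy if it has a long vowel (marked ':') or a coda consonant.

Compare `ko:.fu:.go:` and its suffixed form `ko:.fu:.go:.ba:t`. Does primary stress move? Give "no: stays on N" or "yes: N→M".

Base `ko:.fu:.go:` (3 syllables):
  Weights: 1 ko: H, 2 fu: H, 3 go: H.
  The penult (syllable 2, fu:) is heavy, so it takes stress.
  → primary stress on syllable 2.
Suffixed `ko:.fu:.go:.ba:t` (4 syllables):
  Weights: 2 fu: H, 3 go: H, 4 ba:t H.
  The penult (syllable 3, go:) is heavy, so it takes stress.
  → primary stress on syllable 3.

yes: 2→3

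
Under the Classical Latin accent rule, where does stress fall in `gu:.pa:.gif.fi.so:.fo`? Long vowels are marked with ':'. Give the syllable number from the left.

Classical Latin: stress the penult if heavy (long vowel or closed), else the antepenult.
Weights: 4 fi L, 5 so: H, 6 fo L.
The penult (syllable 5, so:) is heavy, so it takes stress.
Stress on syllable 5: gu:.pa:.gif.fi.ˈso:.fo.

5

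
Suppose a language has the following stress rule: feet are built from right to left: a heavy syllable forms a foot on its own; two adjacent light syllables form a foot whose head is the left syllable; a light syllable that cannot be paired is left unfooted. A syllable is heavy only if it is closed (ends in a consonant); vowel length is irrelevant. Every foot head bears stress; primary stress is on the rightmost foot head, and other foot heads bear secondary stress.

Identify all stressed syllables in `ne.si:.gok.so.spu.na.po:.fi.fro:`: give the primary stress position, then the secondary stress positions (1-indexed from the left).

primary 8, secondary 1, 3, 4, 6

Weights: 1 ne L, 2 si: L, 3 gok H, 4 so L, 5 spu L, 6 na L, 7 po: L, 8 fi L, 9 fro: L.
Parse right to left (heavy = foot alone; LL = one foot; stranded L unfooted): (ˈne.si:) (ˈgok) (ˈso.spu) (ˈna.po:) (ˈfi.fro:).
Foot heads: 1, 3, 4, 6, 8.
Primary stress on the rightmost head = syllable 8.
Secondary stress on 1, 3, 4, 6: ˌne.si:.ˌgok.ˌso.spu.ˌna.po:.ˈfi.fro:.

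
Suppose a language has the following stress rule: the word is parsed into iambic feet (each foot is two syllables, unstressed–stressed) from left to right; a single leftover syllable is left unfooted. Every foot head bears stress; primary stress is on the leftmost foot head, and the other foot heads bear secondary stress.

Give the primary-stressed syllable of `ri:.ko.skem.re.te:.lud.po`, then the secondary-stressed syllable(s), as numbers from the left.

Parse left to right into iambic (σˈσ) feet: (ri:.ˈko) (skem.ˈre) (te:.ˈlud) po. Syllable 7 is left unfooted.
Foot heads (stressed positions): 2, 4, 6.
End Rule Leftmost: primary stress on the leftmost head = syllable 2.
Secondary stress on 4, 6: ri:.ˈko.skem.ˌre.te:.ˌlud.po.

primary 2, secondary 4, 6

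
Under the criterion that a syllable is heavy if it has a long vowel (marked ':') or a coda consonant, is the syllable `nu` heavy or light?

light

`nu`: short vowel, open (no coda). Short vowel, open → light.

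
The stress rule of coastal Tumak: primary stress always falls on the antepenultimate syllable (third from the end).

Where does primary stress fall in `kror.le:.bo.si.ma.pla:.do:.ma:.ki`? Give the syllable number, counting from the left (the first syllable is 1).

The word has 9 syllables; the antepenultimate syllable (third from the end) is syllable 7 (do:).
Primary stress: syllable 7 → kror.le:.bo.si.ma.pla:.ˈdo:.ma:.ki.

7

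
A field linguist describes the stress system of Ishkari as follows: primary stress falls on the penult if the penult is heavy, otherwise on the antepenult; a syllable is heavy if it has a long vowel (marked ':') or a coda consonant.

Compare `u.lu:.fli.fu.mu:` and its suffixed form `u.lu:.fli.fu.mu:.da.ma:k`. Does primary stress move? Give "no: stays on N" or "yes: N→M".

Base `u.lu:.fli.fu.mu:` (5 syllables):
  Weights: 3 fli L, 4 fu L, 5 mu: H.
  The penult (syllable 4, fu) is light, so stress falls on the antepenult (syllable 3, fli).
  → primary stress on syllable 3.
Suffixed `u.lu:.fli.fu.mu:.da.ma:k` (7 syllables):
  Weights: 5 mu: H, 6 da L, 7 ma:k H.
  The penult (syllable 6, da) is light, so stress falls on the antepenult (syllable 5, mu:).
  → primary stress on syllable 5.

yes: 3→5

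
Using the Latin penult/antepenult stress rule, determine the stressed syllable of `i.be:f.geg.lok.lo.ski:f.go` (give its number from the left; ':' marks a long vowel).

6

Classical Latin: stress the penult if heavy (long vowel or closed), else the antepenult.
Weights: 5 lo L, 6 ski:f H, 7 go L.
The penult (syllable 6, ski:f) is heavy, so it takes stress.
Stress on syllable 6: i.be:f.geg.lok.lo.ˈski:f.go.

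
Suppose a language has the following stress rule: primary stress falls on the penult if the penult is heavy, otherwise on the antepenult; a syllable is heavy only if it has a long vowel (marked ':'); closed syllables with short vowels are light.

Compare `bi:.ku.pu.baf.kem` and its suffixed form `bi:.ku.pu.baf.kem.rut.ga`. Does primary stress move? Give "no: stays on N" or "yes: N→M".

Base `bi:.ku.pu.baf.kem` (5 syllables):
  Weights: 3 pu L, 4 baf L, 5 kem L.
  The penult (syllable 4, baf) is light, so stress falls on the antepenult (syllable 3, pu).
  → primary stress on syllable 3.
Suffixed `bi:.ku.pu.baf.kem.rut.ga` (7 syllables):
  Weights: 5 kem L, 6 rut L, 7 ga L.
  The penult (syllable 6, rut) is light, so stress falls on the antepenult (syllable 5, kem).
  → primary stress on syllable 5.

yes: 3→5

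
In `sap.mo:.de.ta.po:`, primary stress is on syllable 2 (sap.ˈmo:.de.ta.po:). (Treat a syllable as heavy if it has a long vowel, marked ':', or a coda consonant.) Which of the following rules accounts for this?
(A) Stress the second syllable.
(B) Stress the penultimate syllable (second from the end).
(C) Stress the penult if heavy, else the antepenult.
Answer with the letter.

Rule A → syllable 2 ✓.
Rule B → syllable 4 (observed: 2).
Rule C → syllable 3 (observed: 2).

A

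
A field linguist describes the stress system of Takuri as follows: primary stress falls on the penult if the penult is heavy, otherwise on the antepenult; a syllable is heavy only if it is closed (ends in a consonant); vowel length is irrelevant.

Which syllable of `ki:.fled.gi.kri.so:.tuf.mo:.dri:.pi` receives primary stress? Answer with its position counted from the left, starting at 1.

7

Weights: 7 mo: L, 8 dri: L, 9 pi L.
The penult (syllable 8, dri:) is light, so stress falls on the antepenult (syllable 7, mo:).
Primary stress: syllable 7 → ki:.fled.gi.kri.so:.tuf.ˈmo:.dri:.pi.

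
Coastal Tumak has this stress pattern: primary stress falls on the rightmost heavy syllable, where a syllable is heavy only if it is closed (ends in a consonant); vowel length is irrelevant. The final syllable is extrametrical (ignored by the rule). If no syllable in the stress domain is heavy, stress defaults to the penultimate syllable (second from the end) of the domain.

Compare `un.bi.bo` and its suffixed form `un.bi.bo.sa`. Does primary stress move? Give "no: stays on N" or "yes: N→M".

no: stays on 1

Base `un.bi.bo` (3 syllables):
  The final syllable (3, bo) is extrametrical; the stress domain is syllables 1–2.
  Weights: 1 un H, 2 bi L.
  Heavy syllables in the domain: 1. The rightmost is syllable 1 (un).
  → primary stress on syllable 1.
Suffixed `un.bi.bo.sa` (4 syllables):
  The final syllable (4, sa) is extrametrical; the stress domain is syllables 1–3.
  Weights: 1 un H, 2 bi L, 3 bo L.
  Heavy syllables in the domain: 1. The rightmost is syllable 1 (un).
  → primary stress on syllable 1.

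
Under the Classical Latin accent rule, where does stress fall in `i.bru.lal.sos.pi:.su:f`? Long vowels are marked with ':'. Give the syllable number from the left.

5

Classical Latin: stress the penult if heavy (long vowel or closed), else the antepenult.
Weights: 4 sos H, 5 pi: H, 6 su:f H.
The penult (syllable 5, pi:) is heavy, so it takes stress.
Stress on syllable 5: i.bru.lal.sos.ˈpi:.su:f.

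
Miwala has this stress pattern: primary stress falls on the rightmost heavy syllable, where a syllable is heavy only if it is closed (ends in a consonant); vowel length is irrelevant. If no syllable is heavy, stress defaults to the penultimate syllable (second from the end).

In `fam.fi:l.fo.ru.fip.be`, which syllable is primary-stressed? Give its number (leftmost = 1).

5

Weights: 1 fam H, 2 fi:l H, 3 fo L, 4 ru L, 5 fip H, 6 be L.
Heavy syllables in the domain: 1, 2, 5. The rightmost is syllable 5 (fip).
Primary stress: syllable 5 → fam.fi:l.fo.ru.ˈfip.be.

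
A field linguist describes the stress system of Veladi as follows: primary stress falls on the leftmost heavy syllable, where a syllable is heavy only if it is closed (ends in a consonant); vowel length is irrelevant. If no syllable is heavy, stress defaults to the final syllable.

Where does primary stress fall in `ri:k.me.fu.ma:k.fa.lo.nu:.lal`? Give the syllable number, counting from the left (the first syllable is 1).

Weights: 1 ri:k H, 2 me L, 3 fu L, 4 ma:k H, 5 fa L, 6 lo L, 7 nu: L, 8 lal H.
Heavy syllables in the domain: 1, 4, 8. The leftmost is syllable 1 (ri:k).
Primary stress: syllable 1 → ˈri:k.me.fu.ma:k.fa.lo.nu:.lal.

1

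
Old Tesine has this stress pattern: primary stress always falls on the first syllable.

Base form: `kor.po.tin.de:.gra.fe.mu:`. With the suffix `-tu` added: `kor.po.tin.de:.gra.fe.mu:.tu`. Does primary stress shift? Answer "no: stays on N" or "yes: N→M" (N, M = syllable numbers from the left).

no: stays on 1

Base `kor.po.tin.de:.gra.fe.mu:` (7 syllables):
  The word has 7 syllables; the first syllable is syllable 1 (kor).
  → primary stress on syllable 1.
Suffixed `kor.po.tin.de:.gra.fe.mu:.tu` (8 syllables):
  The word has 8 syllables; the first syllable is syllable 1 (kor).
  → primary stress on syllable 1.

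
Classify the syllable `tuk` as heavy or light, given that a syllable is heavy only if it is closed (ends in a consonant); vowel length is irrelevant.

`tuk`: short vowel, closed (coda /k/). Closed (coda /k/) → heavy.

heavy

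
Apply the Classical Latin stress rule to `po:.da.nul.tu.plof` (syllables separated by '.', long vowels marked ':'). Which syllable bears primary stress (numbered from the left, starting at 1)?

Classical Latin: stress the penult if heavy (long vowel or closed), else the antepenult.
Weights: 3 nul H, 4 tu L, 5 plof H.
The penult (syllable 4, tu) is light, so stress falls on the antepenult (syllable 3, nul).
Stress on syllable 3: po:.da.ˈnul.tu.plof.

3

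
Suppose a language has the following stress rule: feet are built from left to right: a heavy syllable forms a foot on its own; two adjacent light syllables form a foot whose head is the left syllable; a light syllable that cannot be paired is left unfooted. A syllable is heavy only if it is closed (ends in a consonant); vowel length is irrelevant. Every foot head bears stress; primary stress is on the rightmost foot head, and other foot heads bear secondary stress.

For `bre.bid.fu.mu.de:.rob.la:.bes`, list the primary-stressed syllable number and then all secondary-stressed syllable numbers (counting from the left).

Weights: 1 bre L, 2 bid H, 3 fu L, 4 mu L, 5 de: L, 6 rob H, 7 la: L, 8 bes H.
Parse left to right (heavy = foot alone; LL = one foot; stranded L unfooted): bre (ˈbid) (ˈfu.mu) de: (ˈrob) la: (ˈbes).
Foot heads: 2, 3, 6, 8.
Primary stress on the rightmost head = syllable 8.
Secondary stress on 2, 3, 6: bre.ˌbid.ˌfu.mu.de:.ˌrob.la:.ˈbes.

primary 8, secondary 2, 3, 6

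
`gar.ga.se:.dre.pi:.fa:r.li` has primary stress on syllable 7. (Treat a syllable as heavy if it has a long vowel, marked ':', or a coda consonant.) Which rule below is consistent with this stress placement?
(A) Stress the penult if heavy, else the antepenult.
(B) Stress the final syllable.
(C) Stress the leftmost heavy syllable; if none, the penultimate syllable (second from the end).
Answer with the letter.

Rule A → syllable 6 (observed: 7).
Rule B → syllable 7 ✓.
Rule C → syllable 1 (observed: 7).

B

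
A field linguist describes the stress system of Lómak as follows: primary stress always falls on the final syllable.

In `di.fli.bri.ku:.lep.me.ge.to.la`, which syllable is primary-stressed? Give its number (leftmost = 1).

The word has 9 syllables; the final syllable is syllable 9 (la).
Primary stress: syllable 9 → di.fli.bri.ku:.lep.me.ge.to.ˈla.

9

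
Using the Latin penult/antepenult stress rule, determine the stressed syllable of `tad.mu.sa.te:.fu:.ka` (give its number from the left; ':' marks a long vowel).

Classical Latin: stress the penult if heavy (long vowel or closed), else the antepenult.
Weights: 4 te: H, 5 fu: H, 6 ka L.
The penult (syllable 5, fu:) is heavy, so it takes stress.
Stress on syllable 5: tad.mu.sa.te:.ˈfu:.ka.

5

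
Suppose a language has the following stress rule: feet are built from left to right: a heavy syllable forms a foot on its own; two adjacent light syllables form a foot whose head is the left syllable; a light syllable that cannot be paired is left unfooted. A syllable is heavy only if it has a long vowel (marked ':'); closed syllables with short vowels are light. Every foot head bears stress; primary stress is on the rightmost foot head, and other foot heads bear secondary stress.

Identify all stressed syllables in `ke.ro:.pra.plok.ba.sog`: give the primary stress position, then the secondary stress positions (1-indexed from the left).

Weights: 1 ke L, 2 ro: H, 3 pra L, 4 plok L, 5 ba L, 6 sog L.
Parse left to right (heavy = foot alone; LL = one foot; stranded L unfooted): ke (ˈro:) (ˈpra.plok) (ˈba.sog).
Foot heads: 2, 3, 5.
Primary stress on the rightmost head = syllable 5.
Secondary stress on 2, 3: ke.ˌro:.ˌpra.plok.ˈba.sog.

primary 5, secondary 2, 3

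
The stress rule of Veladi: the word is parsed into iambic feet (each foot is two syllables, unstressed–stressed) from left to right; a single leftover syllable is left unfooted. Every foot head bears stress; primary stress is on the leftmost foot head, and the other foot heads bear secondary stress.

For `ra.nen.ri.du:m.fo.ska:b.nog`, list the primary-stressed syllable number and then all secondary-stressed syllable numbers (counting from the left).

primary 2, secondary 4, 6

Parse left to right into iambic (σˈσ) feet: (ra.ˈnen) (ri.ˈdu:m) (fo.ˈska:b) nog. Syllable 7 is left unfooted.
Foot heads (stressed positions): 2, 4, 6.
End Rule Leftmost: primary stress on the leftmost head = syllable 2.
Secondary stress on 4, 6: ra.ˈnen.ri.ˌdu:m.fo.ˌska:b.nog.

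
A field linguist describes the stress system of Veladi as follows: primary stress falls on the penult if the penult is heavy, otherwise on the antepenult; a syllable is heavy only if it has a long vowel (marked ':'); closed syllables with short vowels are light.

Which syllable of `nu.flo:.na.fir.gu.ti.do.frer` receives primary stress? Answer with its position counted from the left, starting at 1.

Weights: 6 ti L, 7 do L, 8 frer L.
The penult (syllable 7, do) is light, so stress falls on the antepenult (syllable 6, ti).
Primary stress: syllable 6 → nu.flo:.na.fir.gu.ˈti.do.frer.

6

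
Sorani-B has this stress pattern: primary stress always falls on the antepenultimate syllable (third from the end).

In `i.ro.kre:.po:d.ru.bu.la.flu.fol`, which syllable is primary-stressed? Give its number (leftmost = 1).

The word has 9 syllables; the antepenultimate syllable (third from the end) is syllable 7 (la).
Primary stress: syllable 7 → i.ro.kre:.po:d.ru.bu.ˈla.flu.fol.

7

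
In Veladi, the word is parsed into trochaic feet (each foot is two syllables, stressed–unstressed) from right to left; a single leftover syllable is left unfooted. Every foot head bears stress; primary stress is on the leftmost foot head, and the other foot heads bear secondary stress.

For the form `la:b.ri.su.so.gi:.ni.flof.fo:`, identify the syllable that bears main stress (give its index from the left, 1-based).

1

Parse right to left into trochaic (ˈσσ) feet: (ˈla:b.ri) (ˈsu.so) (ˈgi:.ni) (ˈflof.fo:).
Foot heads (stressed positions): 1, 3, 5, 7.
End Rule Leftmost: primary stress on the leftmost head = syllable 1.
Primary stress: syllable 1 → ˈla:b.ri.su.so.gi:.ni.flof.fo:.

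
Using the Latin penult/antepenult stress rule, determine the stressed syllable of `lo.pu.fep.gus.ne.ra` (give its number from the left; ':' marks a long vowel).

4

Classical Latin: stress the penult if heavy (long vowel or closed), else the antepenult.
Weights: 4 gus H, 5 ne L, 6 ra L.
The penult (syllable 5, ne) is light, so stress falls on the antepenult (syllable 4, gus).
Stress on syllable 4: lo.pu.fep.ˈgus.ne.ra.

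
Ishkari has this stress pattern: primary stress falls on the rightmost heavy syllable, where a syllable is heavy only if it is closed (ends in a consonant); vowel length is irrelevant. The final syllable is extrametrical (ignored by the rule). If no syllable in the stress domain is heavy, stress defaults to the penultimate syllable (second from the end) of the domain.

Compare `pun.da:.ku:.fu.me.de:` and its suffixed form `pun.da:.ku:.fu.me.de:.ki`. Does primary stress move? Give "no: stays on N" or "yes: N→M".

no: stays on 1

Base `pun.da:.ku:.fu.me.de:` (6 syllables):
  The final syllable (6, de:) is extrametrical; the stress domain is syllables 1–5.
  Weights: 1 pun H, 2 da: L, 3 ku: L, 4 fu L, 5 me L.
  Heavy syllables in the domain: 1. The rightmost is syllable 1 (pun).
  → primary stress on syllable 1.
Suffixed `pun.da:.ku:.fu.me.de:.ki` (7 syllables):
  The final syllable (7, ki) is extrametrical; the stress domain is syllables 1–6.
  Weights: 1 pun H, 2 da: L, 3 ku: L, 4 fu L, 5 me L, 6 de: L.
  Heavy syllables in the domain: 1. The rightmost is syllable 1 (pun).
  → primary stress on syllable 1.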